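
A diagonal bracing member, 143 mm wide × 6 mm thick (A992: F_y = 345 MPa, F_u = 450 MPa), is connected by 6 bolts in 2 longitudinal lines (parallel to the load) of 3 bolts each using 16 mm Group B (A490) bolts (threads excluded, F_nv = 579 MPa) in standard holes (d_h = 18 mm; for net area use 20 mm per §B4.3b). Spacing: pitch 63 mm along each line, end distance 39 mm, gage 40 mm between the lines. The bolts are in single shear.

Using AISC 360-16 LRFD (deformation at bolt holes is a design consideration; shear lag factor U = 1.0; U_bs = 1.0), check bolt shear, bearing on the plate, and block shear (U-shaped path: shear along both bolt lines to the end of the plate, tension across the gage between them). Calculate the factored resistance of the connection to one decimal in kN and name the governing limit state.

320.0 kN (block shear governs)

Bolt shear: A_b = π(16)²/4 = 201.06 mm². φR_n = 0.75 × 579 × 201.06 × 6 × 1 = 523.9 kN.
Bearing (6 mm plate, F_u = 450 MPa): end bolts L_c = 39 − 18/2 = 30, R_n = min(1.2×30×6×450, 2.4×16×6×450) = 97.2 kN/bolt; interior L_c = 63 − 18 = 45, R_n = 103.68 kN/bolt. φR_n = 0.75 × (2×97.2 + 4×103.68) = 456.8 kN.
Block shear: shear path 2×[39+2×63] = 2×165 mm, A_gv = 1980, A_nv = 2×(165 − 2.5×20)×6 = 1380 mm²; tension across gage: (40 − 1×20)×6 = 120 mm². R_n = min(0.6×450×1380, 0.6×345×1980) + 1.0×450×120 = min(372.6, 409.86) + 54 = 426.6 kN. φR_n = 0.75 × 426.6 = 320.0 kN.
Governing: min(523.9, 456.8, 320.0) = 320.0 kN → block shear.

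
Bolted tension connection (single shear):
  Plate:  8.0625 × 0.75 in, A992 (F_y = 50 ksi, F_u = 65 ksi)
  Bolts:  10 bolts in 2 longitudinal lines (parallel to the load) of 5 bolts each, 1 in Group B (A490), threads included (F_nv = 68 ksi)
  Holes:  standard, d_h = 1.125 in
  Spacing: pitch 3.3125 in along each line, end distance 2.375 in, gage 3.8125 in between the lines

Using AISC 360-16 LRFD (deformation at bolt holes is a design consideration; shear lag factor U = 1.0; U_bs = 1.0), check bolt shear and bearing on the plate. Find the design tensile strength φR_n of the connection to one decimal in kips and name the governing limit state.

400.6 kips (bolt shear governs)

Bolt shear: A_b = π(1)²/4 = 0.7854 in². φR_n = 0.75 × 68 × 0.7854 × 10 × 1 = 400.6 kips.
Bearing (0.75 in plate, F_u = 65 ksi): end bolts L_c = 2.375 − 1.125/2 = 1.8125, R_n = min(1.2×1.8125×0.75×65, 2.4×1×0.75×65) = 106.03 kips/bolt; interior L_c = 3.3125 − 1.125 = 2.1875, R_n = 117 kips/bolt. φR_n = 0.75 × (2×106.03 + 8×117) = 861.0 kips.
Governing: min(400.6, 861.0) = 400.6 kips → bolt shear.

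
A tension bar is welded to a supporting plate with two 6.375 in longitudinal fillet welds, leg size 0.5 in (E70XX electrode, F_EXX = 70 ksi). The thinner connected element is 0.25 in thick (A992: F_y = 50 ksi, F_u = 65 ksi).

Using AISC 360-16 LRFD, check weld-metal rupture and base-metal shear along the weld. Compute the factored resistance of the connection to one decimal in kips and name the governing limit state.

Weld metal: throat = 0.707×0.5 = 0.3535 in, L = 2×6.375 = 12.75 in. φR_n = 0.75 × 0.6 × 70 × 0.3535 × 12.75 = 142.0 kips.
Base metal shear (0.25 in plate): yield φR_n = 1.0×0.6×50×0.25×12.75 = 95.6 kips; rupture φR_n = 0.75×0.6×65×0.25×12.75 = 93.2 kips; take 93.2 kips (rupture).
Governing: min(142.0, 93.2) = 93.2 kips → base-metal shear.

93.2 kips (base-metal shear governs)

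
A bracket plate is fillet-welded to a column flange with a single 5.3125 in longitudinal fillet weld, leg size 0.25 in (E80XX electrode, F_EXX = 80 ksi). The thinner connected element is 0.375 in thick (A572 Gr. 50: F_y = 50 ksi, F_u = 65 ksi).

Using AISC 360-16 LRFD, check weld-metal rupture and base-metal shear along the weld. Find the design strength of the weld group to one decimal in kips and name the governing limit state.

33.8 kips (weld metal governs)

Weld metal: throat = 0.707×0.25 = 0.17675 in, L = 5.3125 in. φR_n = 0.75 × 0.6 × 80 × 0.17675 × 5.3125 = 33.8 kips.
Base metal shear (0.375 in plate): yield φR_n = 1.0×0.6×50×0.375×5.3125 = 59.8 kips; rupture φR_n = 0.75×0.6×65×0.375×5.3125 = 58.3 kips; take 58.3 kips (rupture).
Governing: min(33.8, 58.3) = 33.8 kips → weld metal.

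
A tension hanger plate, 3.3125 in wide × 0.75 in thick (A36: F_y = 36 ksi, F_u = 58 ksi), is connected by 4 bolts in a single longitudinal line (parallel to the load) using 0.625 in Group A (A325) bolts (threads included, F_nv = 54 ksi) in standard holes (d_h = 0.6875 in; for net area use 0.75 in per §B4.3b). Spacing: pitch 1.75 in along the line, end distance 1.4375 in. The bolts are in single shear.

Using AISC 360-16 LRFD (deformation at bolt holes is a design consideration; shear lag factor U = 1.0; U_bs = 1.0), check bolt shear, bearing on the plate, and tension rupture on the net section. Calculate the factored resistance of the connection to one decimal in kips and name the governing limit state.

Bolt shear: A_b = π(0.625)²/4 = 0.3068 in². φR_n = 0.75 × 54 × 0.3068 × 4 × 1 = 49.7 kips.
Bearing (0.75 in plate, F_u = 58 ksi): end bolts L_c = 1.4375 − 0.6875/2 = 1.09375, R_n = min(1.2×1.09375×0.75×58, 2.4×0.625×0.75×58) = 57.094 kips/bolt; interior L_c = 1.75 − 0.6875 = 1.0625, R_n = 55.463 kips/bolt. φR_n = 0.75 × (1×57.094 + 3×55.463) = 167.6 kips.
Tension rupture (net): A_n = (3.3125 − 1×0.75)×0.75 = 1.9219 in² (U = 1.0, A_e = A_n). φR_n = 0.75 × 58 × 1.9219 = 83.6 kips.
Governing: min(49.7, 167.6, 83.6) = 49.7 kips → bolt shear.

49.7 kips (bolt shear governs)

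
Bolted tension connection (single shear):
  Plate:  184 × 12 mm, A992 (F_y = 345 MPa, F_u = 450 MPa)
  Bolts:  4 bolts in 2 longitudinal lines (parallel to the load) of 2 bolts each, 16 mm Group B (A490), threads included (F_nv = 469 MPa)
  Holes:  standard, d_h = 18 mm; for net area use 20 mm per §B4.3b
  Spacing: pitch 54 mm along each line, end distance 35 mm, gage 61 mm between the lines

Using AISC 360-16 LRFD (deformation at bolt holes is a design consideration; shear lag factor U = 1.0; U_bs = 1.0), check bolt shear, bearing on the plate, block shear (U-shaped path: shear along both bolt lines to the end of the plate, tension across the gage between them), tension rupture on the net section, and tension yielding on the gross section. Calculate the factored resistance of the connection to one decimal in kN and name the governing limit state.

282.9 kN (bolt shear governs)

Bolt shear: A_b = π(16)²/4 = 201.06 mm². φR_n = 0.75 × 469 × 201.06 × 4 × 1 = 282.9 kN.
Bearing (12 mm plate, F_u = 450 MPa): end bolts L_c = 35 − 18/2 = 26, R_n = min(1.2×26×12×450, 2.4×16×12×450) = 168.48 kN/bolt; interior L_c = 54 − 18 = 36, R_n = 207.36 kN/bolt. φR_n = 0.75 × (2×168.48 + 2×207.36) = 563.8 kN.
Block shear: shear path 2×[35+1×54] = 2×89 mm, A_gv = 2136, A_nv = 2×(89 − 1.5×20)×12 = 1416 mm²; tension across gage: (61 − 1×20)×12 = 492 mm². R_n = min(0.6×450×1416, 0.6×345×2136) + 1.0×450×492 = min(382.32, 442.15) + 221.4 = 603.72 kN. φR_n = 0.75 × 603.72 = 452.8 kN.
Tension rupture (net): A_n = (184 − 2×20)×12 = 1728 mm² (U = 1.0, A_e = A_n). φR_n = 0.75 × 450 × 1728 = 583.2 kN.
Tension yield (gross): A_g = 184×12 = 2208 mm². φR_n = 0.90 × 345 × 2208 = 685.6 kN.
Governing: min(282.9, 563.8, 452.8, 583.2, 685.6) = 282.9 kN → bolt shear.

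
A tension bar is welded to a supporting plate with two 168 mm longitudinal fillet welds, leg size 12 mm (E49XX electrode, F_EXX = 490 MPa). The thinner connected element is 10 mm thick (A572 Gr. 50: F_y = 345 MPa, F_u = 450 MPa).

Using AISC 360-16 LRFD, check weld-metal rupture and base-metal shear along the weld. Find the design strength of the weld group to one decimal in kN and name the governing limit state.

628.6 kN (weld metal governs)

Weld metal: throat = 0.707×12 = 8.484 mm, L = 2×168 = 336 mm. φR_n = 0.75 × 0.6 × 490 × 8.484 × 336 = 628.6 kN.
Base metal shear (10 mm plate): yield φR_n = 1.0×0.6×345×10×336 = 695.5 kN; rupture φR_n = 0.75×0.6×450×10×336 = 680.4 kN; take 680.4 kN (rupture).
Governing: min(628.6, 680.4) = 628.6 kN → weld metal.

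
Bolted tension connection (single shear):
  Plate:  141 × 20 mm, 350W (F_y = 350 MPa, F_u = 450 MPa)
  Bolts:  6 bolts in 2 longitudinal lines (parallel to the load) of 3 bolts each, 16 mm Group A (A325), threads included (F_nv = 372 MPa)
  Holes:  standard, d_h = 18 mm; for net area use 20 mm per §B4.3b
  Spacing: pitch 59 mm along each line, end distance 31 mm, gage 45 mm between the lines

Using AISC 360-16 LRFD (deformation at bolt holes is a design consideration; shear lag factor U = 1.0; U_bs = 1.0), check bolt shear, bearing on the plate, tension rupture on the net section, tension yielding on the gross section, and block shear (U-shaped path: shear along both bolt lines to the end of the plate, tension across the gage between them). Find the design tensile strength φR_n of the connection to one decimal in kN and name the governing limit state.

Bolt shear: A_b = π(16)²/4 = 201.06 mm². φR_n = 0.75 × 372 × 201.06 × 6 × 1 = 336.6 kN.
Bearing (20 mm plate, F_u = 450 MPa): end bolts L_c = 31 − 18/2 = 22, R_n = min(1.2×22×20×450, 2.4×16×20×450) = 237.6 kN/bolt; interior L_c = 59 − 18 = 41, R_n = 345.6 kN/bolt. φR_n = 0.75 × (2×237.6 + 4×345.6) = 1393.2 kN.
Tension rupture (net): A_n = (141 − 2×20)×20 = 2020 mm² (U = 1.0, A_e = A_n). φR_n = 0.75 × 450 × 2020 = 681.8 kN.
Tension yield (gross): A_g = 141×20 = 2820 mm². φR_n = 0.90 × 350 × 2820 = 888.3 kN.
Block shear: shear path 2×[31+2×59] = 2×149 mm, A_gv = 5960, A_nv = 2×(149 − 2.5×20)×20 = 3960 mm²; tension across gage: (45 − 1×20)×20 = 500 mm². R_n = min(0.6×450×3960, 0.6×350×5960) + 1.0×450×500 = min(1069.2, 1251.6) + 225 = 1294.2 kN. φR_n = 0.75 × 1294.2 = 970.7 kN.
Governing: min(336.6, 1393.2, 681.8, 888.3, 970.7) = 336.6 kN → bolt shear.

336.6 kN (bolt shear governs)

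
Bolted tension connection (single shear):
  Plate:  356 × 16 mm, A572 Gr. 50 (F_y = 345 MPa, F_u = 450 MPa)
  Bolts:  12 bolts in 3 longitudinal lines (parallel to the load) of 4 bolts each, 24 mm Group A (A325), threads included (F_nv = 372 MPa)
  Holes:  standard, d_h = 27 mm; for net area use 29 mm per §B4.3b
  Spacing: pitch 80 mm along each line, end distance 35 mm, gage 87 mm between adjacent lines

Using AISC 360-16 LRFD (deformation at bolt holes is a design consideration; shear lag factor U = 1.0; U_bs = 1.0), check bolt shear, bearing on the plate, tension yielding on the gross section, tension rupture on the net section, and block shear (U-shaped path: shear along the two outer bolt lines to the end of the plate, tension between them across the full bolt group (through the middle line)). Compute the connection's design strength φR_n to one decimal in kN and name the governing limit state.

1452.6 kN (net-section rupture governs)

Bolt shear: A_b = π(24)²/4 = 452.39 mm². φR_n = 0.75 × 372 × 452.39 × 12 × 1 = 1514.6 kN.
Bearing (16 mm plate, F_u = 450 MPa): end bolts L_c = 35 − 27/2 = 21.5, R_n = min(1.2×21.5×16×450, 2.4×24×16×450) = 185.76 kN/bolt; interior L_c = 80 − 27 = 53, R_n = 414.72 kN/bolt. φR_n = 0.75 × (3×185.76 + 9×414.72) = 3217.3 kN.
Tension yield (gross): A_g = 356×16 = 5696 mm². φR_n = 0.90 × 345 × 5696 = 1768.6 kN.
Tension rupture (net): A_n = (356 − 3×29)×16 = 4304 mm² (U = 1.0, A_e = A_n). φR_n = 0.75 × 450 × 4304 = 1452.6 kN.
Block shear: shear path 2×[35+3×80] = 2×275 mm, A_gv = 8800, A_nv = 2×(275 − 3.5×29)×16 = 5552 mm²; tension across gage: (174 − 2×29)×16 = 1856 mm². R_n = min(0.6×450×5552, 0.6×345×8800) + 1.0×450×1856 = min(1499, 1821.6) + 835.2 = 2334.2 kN. φR_n = 0.75 × 2334.2 = 1750.7 kN.
Governing: min(1514.6, 3217.3, 1768.6, 1452.6, 1750.7) = 1452.6 kN → net-section rupture.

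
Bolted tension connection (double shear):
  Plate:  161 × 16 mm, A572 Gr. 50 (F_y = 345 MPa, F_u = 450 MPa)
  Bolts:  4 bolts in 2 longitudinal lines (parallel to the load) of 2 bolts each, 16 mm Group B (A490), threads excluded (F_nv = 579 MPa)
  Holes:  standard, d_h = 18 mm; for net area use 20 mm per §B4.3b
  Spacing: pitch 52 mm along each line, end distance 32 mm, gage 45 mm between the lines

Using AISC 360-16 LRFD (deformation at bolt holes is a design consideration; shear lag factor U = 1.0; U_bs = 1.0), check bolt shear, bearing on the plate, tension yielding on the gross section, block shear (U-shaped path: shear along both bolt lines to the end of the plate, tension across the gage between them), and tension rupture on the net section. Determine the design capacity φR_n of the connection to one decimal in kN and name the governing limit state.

484.9 kN (block shear governs)

Bolt shear: A_b = π(16)²/4 = 201.06 mm². φR_n = 0.75 × 579 × 201.06 × 4 × 2 = 698.5 kN.
Bearing (16 mm plate, F_u = 450 MPa): end bolts L_c = 32 − 18/2 = 23, R_n = min(1.2×23×16×450, 2.4×16×16×450) = 198.72 kN/bolt; interior L_c = 52 − 18 = 34, R_n = 276.48 kN/bolt. φR_n = 0.75 × (2×198.72 + 2×276.48) = 712.8 kN.
Tension yield (gross): A_g = 161×16 = 2576 mm². φR_n = 0.90 × 345 × 2576 = 799.8 kN.
Block shear: shear path 2×[32+1×52] = 2×84 mm, A_gv = 2688, A_nv = 2×(84 − 1.5×20)×16 = 1728 mm²; tension across gage: (45 − 1×20)×16 = 400 mm². R_n = min(0.6×450×1728, 0.6×345×2688) + 1.0×450×400 = min(466.56, 556.42) + 180 = 646.56 kN. φR_n = 0.75 × 646.56 = 484.9 kN.
Tension rupture (net): A_n = (161 − 2×20)×16 = 1936 mm² (U = 1.0, A_e = A_n). φR_n = 0.75 × 450 × 1936 = 653.4 kN.
Governing: min(698.5, 712.8, 799.8, 484.9, 653.4) = 484.9 kN → block shear.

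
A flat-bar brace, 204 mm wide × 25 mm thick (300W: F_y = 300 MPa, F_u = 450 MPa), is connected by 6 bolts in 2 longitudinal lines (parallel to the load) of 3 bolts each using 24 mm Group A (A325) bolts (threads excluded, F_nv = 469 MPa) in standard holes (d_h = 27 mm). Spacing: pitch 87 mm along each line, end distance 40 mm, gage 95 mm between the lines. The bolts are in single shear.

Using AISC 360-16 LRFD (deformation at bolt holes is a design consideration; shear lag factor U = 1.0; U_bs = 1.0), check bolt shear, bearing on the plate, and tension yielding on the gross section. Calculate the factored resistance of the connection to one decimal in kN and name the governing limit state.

954.8 kN (bolt shear governs)

Bolt shear: A_b = π(24)²/4 = 452.39 mm². φR_n = 0.75 × 469 × 452.39 × 6 × 1 = 954.8 kN.
Bearing (25 mm plate, F_u = 450 MPa): end bolts L_c = 40 − 27/2 = 26.5, R_n = min(1.2×26.5×25×450, 2.4×24×25×450) = 357.75 kN/bolt; interior L_c = 87 − 27 = 60, R_n = 648 kN/bolt. φR_n = 0.75 × (2×357.75 + 4×648) = 2480.6 kN.
Tension yield (gross): A_g = 204×25 = 5100 mm². φR_n = 0.90 × 300 × 5100 = 1377.0 kN.
Governing: min(954.8, 2480.6, 1377.0) = 954.8 kN → bolt shear.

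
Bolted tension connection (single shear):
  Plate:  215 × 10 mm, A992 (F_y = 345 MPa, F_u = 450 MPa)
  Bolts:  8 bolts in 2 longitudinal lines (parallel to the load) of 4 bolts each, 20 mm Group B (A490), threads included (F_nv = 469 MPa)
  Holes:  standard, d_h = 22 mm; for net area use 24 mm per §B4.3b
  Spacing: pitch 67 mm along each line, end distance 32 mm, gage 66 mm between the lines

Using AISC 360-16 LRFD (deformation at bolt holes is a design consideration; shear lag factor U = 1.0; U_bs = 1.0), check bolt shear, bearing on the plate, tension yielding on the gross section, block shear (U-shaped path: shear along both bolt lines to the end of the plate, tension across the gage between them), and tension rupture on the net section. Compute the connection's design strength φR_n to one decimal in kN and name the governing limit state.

563.6 kN (net-section rupture governs)

Bolt shear: A_b = π(20)²/4 = 314.16 mm². φR_n = 0.75 × 469 × 314.16 × 8 × 1 = 884.0 kN.
Bearing (10 mm plate, F_u = 450 MPa): end bolts L_c = 32 − 22/2 = 21, R_n = min(1.2×21×10×450, 2.4×20×10×450) = 113.4 kN/bolt; interior L_c = 67 − 22 = 45, R_n = 216 kN/bolt. φR_n = 0.75 × (2×113.4 + 6×216) = 1142.1 kN.
Tension yield (gross): A_g = 215×10 = 2150 mm². φR_n = 0.90 × 345 × 2150 = 667.6 kN.
Block shear: shear path 2×[32+3×67] = 2×233 mm, A_gv = 4660, A_nv = 2×(233 − 3.5×24)×10 = 2980 mm²; tension across gage: (66 − 1×24)×10 = 420 mm². R_n = min(0.6×450×2980, 0.6×345×4660) + 1.0×450×420 = min(804.6, 964.62) + 189 = 993.6 kN. φR_n = 0.75 × 993.6 = 745.2 kN.
Tension rupture (net): A_n = (215 − 2×24)×10 = 1670 mm² (U = 1.0, A_e = A_n). φR_n = 0.75 × 450 × 1670 = 563.6 kN.
Governing: min(884.0, 1142.1, 667.6, 745.2, 563.6) = 563.6 kN → net-section rupture.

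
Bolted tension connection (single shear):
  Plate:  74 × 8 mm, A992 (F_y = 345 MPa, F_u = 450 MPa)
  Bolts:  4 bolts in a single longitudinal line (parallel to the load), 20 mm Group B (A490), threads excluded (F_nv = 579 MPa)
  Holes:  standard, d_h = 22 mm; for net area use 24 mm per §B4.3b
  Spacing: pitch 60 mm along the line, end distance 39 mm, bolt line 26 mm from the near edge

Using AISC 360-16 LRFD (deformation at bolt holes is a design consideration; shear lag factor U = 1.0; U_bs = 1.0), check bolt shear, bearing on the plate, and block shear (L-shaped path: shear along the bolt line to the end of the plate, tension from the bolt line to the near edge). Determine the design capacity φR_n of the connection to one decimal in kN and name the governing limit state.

256.5 kN (block shear governs)

Bolt shear: A_b = π(20)²/4 = 314.16 mm². φR_n = 0.75 × 579 × 314.16 × 4 × 1 = 545.7 kN.
Bearing (8 mm plate, F_u = 450 MPa): end bolts L_c = 39 − 22/2 = 28, R_n = min(1.2×28×8×450, 2.4×20×8×450) = 120.96 kN/bolt; interior L_c = 60 − 22 = 38, R_n = 164.16 kN/bolt. φR_n = 0.75 × (1×120.96 + 3×164.16) = 460.1 kN.
Block shear: shear path 1×[39+3×60] = 1×219 mm, A_gv = 1752, A_nv = 1×(219 − 3.5×24)×8 = 1080 mm²; tension to near edge: (26 − 0.5×24)×8 = 112 mm². R_n = min(0.6×450×1080, 0.6×345×1752) + 1.0×450×112 = min(291.6, 362.66) + 50.4 = 342 kN. φR_n = 0.75 × 342 = 256.5 kN.
Governing: min(545.7, 460.1, 256.5) = 256.5 kN → block shear.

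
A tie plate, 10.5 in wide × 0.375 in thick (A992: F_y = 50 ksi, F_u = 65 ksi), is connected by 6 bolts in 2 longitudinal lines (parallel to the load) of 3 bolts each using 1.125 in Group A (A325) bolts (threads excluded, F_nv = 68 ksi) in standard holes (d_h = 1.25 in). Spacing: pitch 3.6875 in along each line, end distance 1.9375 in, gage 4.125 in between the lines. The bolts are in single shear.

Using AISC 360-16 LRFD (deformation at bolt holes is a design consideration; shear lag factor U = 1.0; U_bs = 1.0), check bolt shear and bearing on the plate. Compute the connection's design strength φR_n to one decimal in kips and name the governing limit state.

Bolt shear: A_b = π(1.125)²/4 = 0.99402 in². φR_n = 0.75 × 68 × 0.99402 × 6 × 1 = 304.2 kips.
Bearing (0.375 in plate, F_u = 65 ksi): end bolts L_c = 1.9375 − 1.25/2 = 1.3125, R_n = min(1.2×1.3125×0.375×65, 2.4×1.125×0.375×65) = 38.391 kips/bolt; interior L_c = 3.6875 − 1.25 = 2.4375, R_n = 65.813 kips/bolt. φR_n = 0.75 × (2×38.391 + 4×65.813) = 255.0 kips.
Governing: min(304.2, 255.0) = 255.0 kips → bearing.

255.0 kips (bearing governs)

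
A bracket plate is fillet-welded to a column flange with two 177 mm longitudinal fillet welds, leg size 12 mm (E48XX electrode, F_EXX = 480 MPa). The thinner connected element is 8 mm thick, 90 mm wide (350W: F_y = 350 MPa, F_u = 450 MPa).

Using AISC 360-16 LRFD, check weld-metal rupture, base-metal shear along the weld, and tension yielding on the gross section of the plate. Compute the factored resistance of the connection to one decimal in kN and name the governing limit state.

226.8 kN (gross-section yield governs)

Weld metal: throat = 0.707×12 = 8.484 mm, L = 2×177 = 354 mm. φR_n = 0.75 × 0.6 × 480 × 8.484 × 354 = 648.7 kN.
Base metal shear (8 mm plate): yield φR_n = 1.0×0.6×350×8×354 = 594.7 kN; rupture φR_n = 0.75×0.6×450×8×354 = 573.5 kN; take 573.5 kN (rupture).
Tension yield (gross): A_g = 90×8 = 720 mm². φR_n = 0.90 × 350 × 720 = 226.8 kN.
Governing: min(648.7, 573.5, 226.8) = 226.8 kN → gross-section yield.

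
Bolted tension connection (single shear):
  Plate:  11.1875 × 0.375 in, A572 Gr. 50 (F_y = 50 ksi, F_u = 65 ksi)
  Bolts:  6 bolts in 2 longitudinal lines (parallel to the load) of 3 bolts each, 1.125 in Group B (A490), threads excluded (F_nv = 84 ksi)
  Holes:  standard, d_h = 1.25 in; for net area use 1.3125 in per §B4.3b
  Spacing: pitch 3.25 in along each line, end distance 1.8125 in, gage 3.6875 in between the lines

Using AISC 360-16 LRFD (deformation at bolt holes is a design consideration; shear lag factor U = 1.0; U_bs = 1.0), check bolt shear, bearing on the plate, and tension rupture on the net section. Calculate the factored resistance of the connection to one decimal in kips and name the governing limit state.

156.5 kips (net-section rupture governs)

Bolt shear: A_b = π(1.125)²/4 = 0.99402 in². φR_n = 0.75 × 84 × 0.99402 × 6 × 1 = 375.7 kips.
Bearing (0.375 in plate, F_u = 65 ksi): end bolts L_c = 1.8125 − 1.25/2 = 1.1875, R_n = min(1.2×1.1875×0.375×65, 2.4×1.125×0.375×65) = 34.734 kips/bolt; interior L_c = 3.25 − 1.25 = 2, R_n = 58.5 kips/bolt. φR_n = 0.75 × (2×34.734 + 4×58.5) = 227.6 kips.
Tension rupture (net): A_n = (11.1875 − 2×1.3125)×0.375 = 3.2109 in² (U = 1.0, A_e = A_n). φR_n = 0.75 × 65 × 3.2109 = 156.5 kips.
Governing: min(375.7, 227.6, 156.5) = 156.5 kips → net-section rupture.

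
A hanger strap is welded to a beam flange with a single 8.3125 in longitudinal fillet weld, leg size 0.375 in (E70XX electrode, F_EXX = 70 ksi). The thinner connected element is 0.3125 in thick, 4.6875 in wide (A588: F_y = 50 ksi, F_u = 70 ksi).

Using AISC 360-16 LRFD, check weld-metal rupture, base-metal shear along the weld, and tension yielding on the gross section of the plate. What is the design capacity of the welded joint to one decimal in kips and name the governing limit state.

Weld metal: throat = 0.707×0.375 = 0.26513 in, L = 8.3125 in. φR_n = 0.75 × 0.6 × 70 × 0.26513 × 8.3125 = 69.4 kips.
Base metal shear (0.3125 in plate): yield φR_n = 1.0×0.6×50×0.3125×8.3125 = 77.9 kips; rupture φR_n = 0.75×0.6×70×0.3125×8.3125 = 81.8 kips; take 77.9 kips (yield).
Tension yield (gross): A_g = 4.6875×0.3125 = 1.4648 in². φR_n = 0.90 × 50 × 1.4648 = 65.9 kips.
Governing: min(69.4, 77.9, 65.9) = 65.9 kips → gross-section yield.

65.9 kips (gross-section yield governs)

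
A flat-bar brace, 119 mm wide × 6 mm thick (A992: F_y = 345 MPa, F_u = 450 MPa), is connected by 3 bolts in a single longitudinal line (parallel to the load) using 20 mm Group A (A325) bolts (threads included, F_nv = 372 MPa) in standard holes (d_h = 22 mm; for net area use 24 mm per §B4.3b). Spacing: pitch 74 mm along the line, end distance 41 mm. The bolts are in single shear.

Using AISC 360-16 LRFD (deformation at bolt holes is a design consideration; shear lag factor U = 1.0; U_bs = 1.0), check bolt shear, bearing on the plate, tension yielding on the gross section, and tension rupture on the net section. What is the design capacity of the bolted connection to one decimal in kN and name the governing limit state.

Bolt shear: A_b = π(20)²/4 = 314.16 mm². φR_n = 0.75 × 372 × 314.16 × 3 × 1 = 263.0 kN.
Bearing (6 mm plate, F_u = 450 MPa): end bolts L_c = 41 − 22/2 = 30, R_n = min(1.2×30×6×450, 2.4×20×6×450) = 97.2 kN/bolt; interior L_c = 74 − 22 = 52, R_n = 129.6 kN/bolt. φR_n = 0.75 × (1×97.2 + 2×129.6) = 267.3 kN.
Tension yield (gross): A_g = 119×6 = 714 mm². φR_n = 0.90 × 345 × 714 = 221.7 kN.
Tension rupture (net): A_n = (119 − 1×24)×6 = 570 mm² (U = 1.0, A_e = A_n). φR_n = 0.75 × 450 × 570 = 192.4 kN.
Governing: min(263.0, 267.3, 221.7, 192.4) = 192.4 kN → net-section rupture.

192.4 kN (net-section rupture governs)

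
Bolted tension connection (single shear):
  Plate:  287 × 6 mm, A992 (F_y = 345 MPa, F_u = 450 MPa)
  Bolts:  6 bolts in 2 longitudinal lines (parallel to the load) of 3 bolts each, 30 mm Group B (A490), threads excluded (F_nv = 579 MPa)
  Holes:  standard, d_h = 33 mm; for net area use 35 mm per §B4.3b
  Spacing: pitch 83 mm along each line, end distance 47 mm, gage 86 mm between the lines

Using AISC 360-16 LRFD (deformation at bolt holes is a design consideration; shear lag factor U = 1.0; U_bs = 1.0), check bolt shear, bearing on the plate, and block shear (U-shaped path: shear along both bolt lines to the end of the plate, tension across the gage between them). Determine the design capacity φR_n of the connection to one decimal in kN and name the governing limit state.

Bolt shear: A_b = π(30)²/4 = 706.86 mm². φR_n = 0.75 × 579 × 706.86 × 6 × 1 = 1841.7 kN.
Bearing (6 mm plate, F_u = 450 MPa): end bolts L_c = 47 − 33/2 = 30.5, R_n = min(1.2×30.5×6×450, 2.4×30×6×450) = 98.82 kN/bolt; interior L_c = 83 − 33 = 50, R_n = 162 kN/bolt. φR_n = 0.75 × (2×98.82 + 4×162) = 634.2 kN.
Block shear: shear path 2×[47+2×83] = 2×213 mm, A_gv = 2556, A_nv = 2×(213 − 2.5×35)×6 = 1506 mm²; tension across gage: (86 − 1×35)×6 = 306 mm². R_n = min(0.6×450×1506, 0.6×345×2556) + 1.0×450×306 = min(406.62, 529.09) + 137.7 = 544.32 kN. φR_n = 0.75 × 544.32 = 408.2 kN.
Governing: min(1841.7, 634.2, 408.2) = 408.2 kN → block shear.

408.2 kN (block shear governs)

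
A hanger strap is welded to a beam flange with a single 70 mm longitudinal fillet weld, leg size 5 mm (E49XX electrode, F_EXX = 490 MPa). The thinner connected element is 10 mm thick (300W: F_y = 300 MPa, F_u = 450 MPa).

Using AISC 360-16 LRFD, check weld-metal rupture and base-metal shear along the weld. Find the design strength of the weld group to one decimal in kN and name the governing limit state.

Weld metal: throat = 0.707×5 = 3.535 mm, L = 70 mm. φR_n = 0.75 × 0.6 × 490 × 3.535 × 70 = 54.6 kN.
Base metal shear (10 mm plate): yield φR_n = 1.0×0.6×300×10×70 = 126.0 kN; rupture φR_n = 0.75×0.6×450×10×70 = 141.8 kN; take 126.0 kN (yield).
Governing: min(54.6, 126.0) = 54.6 kN → weld metal.

54.6 kN (weld metal governs)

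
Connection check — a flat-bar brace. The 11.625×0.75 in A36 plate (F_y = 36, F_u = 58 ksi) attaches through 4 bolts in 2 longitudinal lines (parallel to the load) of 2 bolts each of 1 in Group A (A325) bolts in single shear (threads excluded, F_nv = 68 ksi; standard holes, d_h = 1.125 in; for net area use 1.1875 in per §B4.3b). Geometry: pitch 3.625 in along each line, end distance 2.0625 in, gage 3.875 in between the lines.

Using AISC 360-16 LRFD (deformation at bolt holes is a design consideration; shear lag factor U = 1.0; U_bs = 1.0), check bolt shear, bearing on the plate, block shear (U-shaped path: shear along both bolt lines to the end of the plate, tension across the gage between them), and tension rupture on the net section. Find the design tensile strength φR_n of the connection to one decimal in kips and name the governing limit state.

160.2 kips (bolt shear governs)

Bolt shear: A_b = π(1)²/4 = 0.7854 in². φR_n = 0.75 × 68 × 0.7854 × 4 × 1 = 160.2 kips.
Bearing (0.75 in plate, F_u = 58 ksi): end bolts L_c = 2.0625 − 1.125/2 = 1.5, R_n = min(1.2×1.5×0.75×58, 2.4×1×0.75×58) = 78.3 kips/bolt; interior L_c = 3.625 − 1.125 = 2.5, R_n = 104.4 kips/bolt. φR_n = 0.75 × (2×78.3 + 2×104.4) = 274.1 kips.
Block shear: shear path 2×[2.0625+1×3.625] = 2×5.6875 in, A_gv = 8.5313, A_nv = 2×(5.6875 − 1.5×1.1875)×0.75 = 5.8594 in²; tension across gage: (3.875 − 1×1.1875)×0.75 = 2.0156 in². R_n = min(0.6×58×5.8594, 0.6×36×8.5313) + 1.0×58×2.0156 = min(203.91, 184.28) + 116.9 = 301.18 kips. φR_n = 0.75 × 301.18 = 225.9 kips.
Tension rupture (net): A_n = (11.625 − 2×1.1875)×0.75 = 6.9375 in² (U = 1.0, A_e = A_n). φR_n = 0.75 × 58 × 6.9375 = 301.8 kips.
Governing: min(160.2, 274.1, 225.9, 301.8) = 160.2 kips → bolt shear.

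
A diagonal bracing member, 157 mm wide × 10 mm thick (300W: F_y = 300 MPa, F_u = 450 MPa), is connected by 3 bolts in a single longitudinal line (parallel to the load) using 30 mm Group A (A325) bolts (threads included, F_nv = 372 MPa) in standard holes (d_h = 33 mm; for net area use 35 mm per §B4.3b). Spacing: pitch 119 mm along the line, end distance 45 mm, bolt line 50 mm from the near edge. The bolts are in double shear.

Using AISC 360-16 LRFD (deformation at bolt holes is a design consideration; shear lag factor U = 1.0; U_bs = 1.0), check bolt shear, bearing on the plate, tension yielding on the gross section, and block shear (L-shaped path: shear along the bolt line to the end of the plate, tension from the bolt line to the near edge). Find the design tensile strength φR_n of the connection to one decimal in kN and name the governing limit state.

Bolt shear: A_b = π(30)²/4 = 706.86 mm². φR_n = 0.75 × 372 × 706.86 × 3 × 2 = 1183.3 kN.
Bearing (10 mm plate, F_u = 450 MPa): end bolts L_c = 45 − 33/2 = 28.5, R_n = min(1.2×28.5×10×450, 2.4×30×10×450) = 153.9 kN/bolt; interior L_c = 119 − 33 = 86, R_n = 324 kN/bolt. φR_n = 0.75 × (1×153.9 + 2×324) = 601.4 kN.
Tension yield (gross): A_g = 157×10 = 1570 mm². φR_n = 0.90 × 300 × 1570 = 423.9 kN.
Block shear: shear path 1×[45+2×119] = 1×283 mm, A_gv = 2830, A_nv = 1×(283 − 2.5×35)×10 = 1955 mm²; tension to near edge: (50 − 0.5×35)×10 = 325 mm². R_n = min(0.6×450×1955, 0.6×300×2830) + 1.0×450×325 = min(527.85, 509.4) + 146.25 = 655.65 kN. φR_n = 0.75 × 655.65 = 491.7 kN.
Governing: min(1183.3, 601.4, 423.9, 491.7) = 423.9 kN → gross-section yield.

423.9 kN (gross-section yield governs)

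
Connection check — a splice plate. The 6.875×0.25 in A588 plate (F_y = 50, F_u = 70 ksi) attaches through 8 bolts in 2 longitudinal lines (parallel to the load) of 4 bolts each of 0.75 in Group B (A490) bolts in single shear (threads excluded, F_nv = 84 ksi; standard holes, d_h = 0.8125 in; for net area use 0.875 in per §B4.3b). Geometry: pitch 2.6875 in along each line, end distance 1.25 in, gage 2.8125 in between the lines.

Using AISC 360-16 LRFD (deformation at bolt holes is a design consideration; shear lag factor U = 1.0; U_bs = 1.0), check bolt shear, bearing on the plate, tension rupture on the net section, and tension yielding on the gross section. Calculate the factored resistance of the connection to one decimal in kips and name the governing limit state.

Bolt shear: A_b = π(0.75)²/4 = 0.44179 in². φR_n = 0.75 × 84 × 0.44179 × 8 × 1 = 222.7 kips.
Bearing (0.25 in plate, F_u = 70 ksi): end bolts L_c = 1.25 − 0.8125/2 = 0.84375, R_n = min(1.2×0.84375×0.25×70, 2.4×0.75×0.25×70) = 17.719 kips/bolt; interior L_c = 2.6875 − 0.8125 = 1.875, R_n = 31.5 kips/bolt. φR_n = 0.75 × (2×17.719 + 6×31.5) = 168.3 kips.
Tension rupture (net): A_n = (6.875 − 2×0.875)×0.25 = 1.2813 in² (U = 1.0, A_e = A_n). φR_n = 0.75 × 70 × 1.2813 = 67.3 kips.
Tension yield (gross): A_g = 6.875×0.25 = 1.7188 in². φR_n = 0.90 × 50 × 1.7188 = 77.3 kips.
Governing: min(222.7, 168.3, 67.3, 77.3) = 67.3 kips → net-section rupture.

67.3 kips (net-section rupture governs)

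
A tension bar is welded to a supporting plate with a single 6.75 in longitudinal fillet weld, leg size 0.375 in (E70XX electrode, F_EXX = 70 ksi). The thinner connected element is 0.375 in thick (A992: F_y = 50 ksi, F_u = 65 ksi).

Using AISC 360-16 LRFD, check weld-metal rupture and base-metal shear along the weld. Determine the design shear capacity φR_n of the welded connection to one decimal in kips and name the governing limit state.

56.4 kips (weld metal governs)

Weld metal: throat = 0.707×0.375 = 0.26513 in, L = 6.75 in. φR_n = 0.75 × 0.6 × 70 × 0.26513 × 6.75 = 56.4 kips.
Base metal shear (0.375 in plate): yield φR_n = 1.0×0.6×50×0.375×6.75 = 75.9 kips; rupture φR_n = 0.75×0.6×65×0.375×6.75 = 74.0 kips; take 74.0 kips (rupture).
Governing: min(56.4, 74.0) = 56.4 kips → weld metal.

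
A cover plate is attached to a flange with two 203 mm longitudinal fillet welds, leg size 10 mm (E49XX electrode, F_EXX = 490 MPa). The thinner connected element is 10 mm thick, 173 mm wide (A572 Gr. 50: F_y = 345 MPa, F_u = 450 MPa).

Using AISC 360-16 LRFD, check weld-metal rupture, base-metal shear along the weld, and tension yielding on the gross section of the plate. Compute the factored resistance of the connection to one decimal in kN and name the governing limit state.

Weld metal: throat = 0.707×10 = 7.07 mm, L = 2×203 = 406 mm. φR_n = 0.75 × 0.6 × 490 × 7.07 × 406 = 632.9 kN.
Base metal shear (10 mm plate): yield φR_n = 1.0×0.6×345×10×406 = 840.4 kN; rupture φR_n = 0.75×0.6×450×10×406 = 822.2 kN; take 822.2 kN (rupture).
Tension yield (gross): A_g = 173×10 = 1730 mm². φR_n = 0.90 × 345 × 1730 = 537.2 kN.
Governing: min(632.9, 822.2, 537.2) = 537.2 kN → gross-section yield.

537.2 kN (gross-section yield governs)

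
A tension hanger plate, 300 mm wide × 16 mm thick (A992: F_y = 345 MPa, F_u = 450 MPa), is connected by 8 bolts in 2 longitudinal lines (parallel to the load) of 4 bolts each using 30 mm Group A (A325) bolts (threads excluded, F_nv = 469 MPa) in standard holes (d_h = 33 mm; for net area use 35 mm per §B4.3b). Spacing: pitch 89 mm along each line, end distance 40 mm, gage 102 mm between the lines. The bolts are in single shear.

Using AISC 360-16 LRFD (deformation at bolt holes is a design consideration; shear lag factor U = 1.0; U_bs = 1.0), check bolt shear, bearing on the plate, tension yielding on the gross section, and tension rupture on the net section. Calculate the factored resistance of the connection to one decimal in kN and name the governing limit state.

Bolt shear: A_b = π(30)²/4 = 706.86 mm². φR_n = 0.75 × 469 × 706.86 × 8 × 1 = 1989.1 kN.
Bearing (16 mm plate, F_u = 450 MPa): end bolts L_c = 40 − 33/2 = 23.5, R_n = min(1.2×23.5×16×450, 2.4×30×16×450) = 203.04 kN/bolt; interior L_c = 89 − 33 = 56, R_n = 483.84 kN/bolt. φR_n = 0.75 × (2×203.04 + 6×483.84) = 2481.8 kN.
Tension yield (gross): A_g = 300×16 = 4800 mm². φR_n = 0.90 × 345 × 4800 = 1490.4 kN.
Tension rupture (net): A_n = (300 − 2×35)×16 = 3680 mm² (U = 1.0, A_e = A_n). φR_n = 0.75 × 450 × 3680 = 1242.0 kN.
Governing: min(1989.1, 2481.8, 1490.4, 1242.0) = 1242.0 kN → net-section rupture.

1242.0 kN (net-section rupture governs)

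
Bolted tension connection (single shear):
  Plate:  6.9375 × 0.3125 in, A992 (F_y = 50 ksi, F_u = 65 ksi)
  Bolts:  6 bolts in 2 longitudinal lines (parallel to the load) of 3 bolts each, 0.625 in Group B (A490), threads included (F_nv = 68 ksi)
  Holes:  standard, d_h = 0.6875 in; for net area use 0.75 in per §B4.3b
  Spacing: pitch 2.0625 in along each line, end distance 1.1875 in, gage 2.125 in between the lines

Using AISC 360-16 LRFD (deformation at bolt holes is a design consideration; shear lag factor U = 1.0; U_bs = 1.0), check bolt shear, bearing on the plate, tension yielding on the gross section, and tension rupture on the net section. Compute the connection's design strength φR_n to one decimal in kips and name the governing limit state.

Bolt shear: A_b = π(0.625)²/4 = 0.3068 in². φR_n = 0.75 × 68 × 0.3068 × 6 × 1 = 93.9 kips.
Bearing (0.3125 in plate, F_u = 65 ksi): end bolts L_c = 1.1875 − 0.6875/2 = 0.84375, R_n = min(1.2×0.84375×0.3125×65, 2.4×0.625×0.3125×65) = 20.566 kips/bolt; interior L_c = 2.0625 − 0.6875 = 1.375, R_n = 30.469 kips/bolt. φR_n = 0.75 × (2×20.566 + 4×30.469) = 122.3 kips.
Tension yield (gross): A_g = 6.9375×0.3125 = 2.168 in². φR_n = 0.90 × 50 × 2.168 = 97.6 kips.
Tension rupture (net): A_n = (6.9375 − 2×0.75)×0.3125 = 1.6992 in² (U = 1.0, A_e = A_n). φR_n = 0.75 × 65 × 1.6992 = 82.8 kips.
Governing: min(93.9, 122.3, 97.6, 82.8) = 82.8 kips → net-section rupture.

82.8 kips (net-section rupture governs)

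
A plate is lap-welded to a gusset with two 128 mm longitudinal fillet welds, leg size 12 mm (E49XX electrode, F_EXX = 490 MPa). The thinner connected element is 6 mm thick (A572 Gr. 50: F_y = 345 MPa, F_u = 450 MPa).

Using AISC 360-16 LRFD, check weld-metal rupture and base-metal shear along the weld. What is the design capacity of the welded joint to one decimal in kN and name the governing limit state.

311.0 kN (base-metal shear governs)

Weld metal: throat = 0.707×12 = 8.484 mm, L = 2×128 = 256 mm. φR_n = 0.75 × 0.6 × 490 × 8.484 × 256 = 478.9 kN.
Base metal shear (6 mm plate): yield φR_n = 1.0×0.6×345×6×256 = 318.0 kN; rupture φR_n = 0.75×0.6×450×6×256 = 311.0 kN; take 311.0 kN (rupture).
Governing: min(478.9, 311.0) = 311.0 kN → base-metal shear.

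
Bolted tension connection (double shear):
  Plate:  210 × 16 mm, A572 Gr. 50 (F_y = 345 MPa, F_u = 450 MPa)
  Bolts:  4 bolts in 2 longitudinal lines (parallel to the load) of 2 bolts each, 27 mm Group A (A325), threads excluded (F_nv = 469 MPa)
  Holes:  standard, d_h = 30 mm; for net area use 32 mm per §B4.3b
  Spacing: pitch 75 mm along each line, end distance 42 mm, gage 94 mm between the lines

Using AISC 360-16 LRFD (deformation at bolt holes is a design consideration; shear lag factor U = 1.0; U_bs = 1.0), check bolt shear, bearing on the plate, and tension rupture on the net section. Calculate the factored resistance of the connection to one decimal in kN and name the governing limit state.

Bolt shear: A_b = π(27)²/4 = 572.56 mm². φR_n = 0.75 × 469 × 572.56 × 4 × 2 = 1611.2 kN.
Bearing (16 mm plate, F_u = 450 MPa): end bolts L_c = 42 − 30/2 = 27, R_n = min(1.2×27×16×450, 2.4×27×16×450) = 233.28 kN/bolt; interior L_c = 75 − 30 = 45, R_n = 388.8 kN/bolt. φR_n = 0.75 × (2×233.28 + 2×388.8) = 933.1 kN.
Tension rupture (net): A_n = (210 − 2×32)×16 = 2336 mm² (U = 1.0, A_e = A_n). φR_n = 0.75 × 450 × 2336 = 788.4 kN.
Governing: min(1611.2, 933.1, 788.4) = 788.4 kN → net-section rupture.

788.4 kN (net-section rupture governs)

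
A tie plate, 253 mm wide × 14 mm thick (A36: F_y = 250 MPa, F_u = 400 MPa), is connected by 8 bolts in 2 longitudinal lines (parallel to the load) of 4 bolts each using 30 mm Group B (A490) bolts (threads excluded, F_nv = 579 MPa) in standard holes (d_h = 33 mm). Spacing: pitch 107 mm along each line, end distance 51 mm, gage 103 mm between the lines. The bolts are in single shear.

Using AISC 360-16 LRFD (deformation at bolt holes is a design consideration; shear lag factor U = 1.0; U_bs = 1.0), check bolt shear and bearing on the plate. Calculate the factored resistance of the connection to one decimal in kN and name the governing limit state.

2162.2 kN (bearing governs)

Bolt shear: A_b = π(30)²/4 = 706.86 mm². φR_n = 0.75 × 579 × 706.86 × 8 × 1 = 2455.6 kN.
Bearing (14 mm plate, F_u = 400 MPa): end bolts L_c = 51 − 33/2 = 34.5, R_n = min(1.2×34.5×14×400, 2.4×30×14×400) = 231.84 kN/bolt; interior L_c = 107 − 33 = 74, R_n = 403.2 kN/bolt. φR_n = 0.75 × (2×231.84 + 6×403.2) = 2162.2 kN.
Governing: min(2455.6, 2162.2) = 2162.2 kN → bearing.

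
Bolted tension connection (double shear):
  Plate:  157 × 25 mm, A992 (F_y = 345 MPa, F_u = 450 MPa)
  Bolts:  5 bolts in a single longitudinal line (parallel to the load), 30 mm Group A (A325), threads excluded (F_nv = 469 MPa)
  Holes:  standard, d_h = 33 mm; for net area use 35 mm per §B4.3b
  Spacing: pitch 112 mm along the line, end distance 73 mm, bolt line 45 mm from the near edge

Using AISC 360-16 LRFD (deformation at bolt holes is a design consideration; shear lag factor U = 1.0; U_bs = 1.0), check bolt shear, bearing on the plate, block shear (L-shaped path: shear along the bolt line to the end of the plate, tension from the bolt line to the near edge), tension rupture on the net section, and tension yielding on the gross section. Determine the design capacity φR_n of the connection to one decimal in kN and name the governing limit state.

Bolt shear: A_b = π(30)²/4 = 706.86 mm². φR_n = 0.75 × 469 × 706.86 × 5 × 2 = 2486.4 kN.
Bearing (25 mm plate, F_u = 450 MPa): end bolts L_c = 73 − 33/2 = 56.5, R_n = min(1.2×56.5×25×450, 2.4×30×25×450) = 762.75 kN/bolt; interior L_c = 112 − 33 = 79, R_n = 810 kN/bolt. φR_n = 0.75 × (1×762.75 + 4×810) = 3002.1 kN.
Block shear: shear path 1×[73+4×112] = 1×521 mm, A_gv = 13025, A_nv = 1×(521 − 4.5×35)×25 = 9087.5 mm²; tension to near edge: (45 − 0.5×35)×25 = 687.5 mm². R_n = min(0.6×450×9087.5, 0.6×345×13025) + 1.0×450×687.5 = min(2453.6, 2696.2) + 309.38 = 2763 kN. φR_n = 0.75 × 2763 = 2072.3 kN.
Tension rupture (net): A_n = (157 − 1×35)×25 = 3050 mm² (U = 1.0, A_e = A_n). φR_n = 0.75 × 450 × 3050 = 1029.4 kN.
Tension yield (gross): A_g = 157×25 = 3925 mm². φR_n = 0.90 × 345 × 3925 = 1218.7 kN.
Governing: min(2486.4, 3002.1, 2072.3, 1029.4, 1218.7) = 1029.4 kN → net-section rupture.

1029.4 kN (net-section rupture governs)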